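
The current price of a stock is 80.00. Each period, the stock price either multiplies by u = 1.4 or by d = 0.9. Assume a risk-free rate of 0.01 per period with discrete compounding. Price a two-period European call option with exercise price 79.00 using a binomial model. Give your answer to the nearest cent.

Risk-neutral probability p = (1 + 0.01 − 0.9)/(1.4 − 0.9) = 0.1100/0.5000 = 0.2200
Terminal stock prices: S_uu = 156.8, S_ud = 100.8, S_dd = 64.8
Terminal payoffs (S − K): max(77.8, 0) = 77.8, max(21.8, 0) = 21.8, max(-14.2, 0) = 0
Node u (S = 112): V_u = 1/1.01·[0.2200·77.8000 + 0.7800·21.8000] = 33.7822
Node d (S = 72): V_d = 1/1.01·[0.2200·21.8000 + 0.7800·0.0000] = 4.7485
Node 0 (S = 80): V_0 = 1/1.01·[0.2200·33.7822 + 0.7800·4.7485] = 11.0257

11.03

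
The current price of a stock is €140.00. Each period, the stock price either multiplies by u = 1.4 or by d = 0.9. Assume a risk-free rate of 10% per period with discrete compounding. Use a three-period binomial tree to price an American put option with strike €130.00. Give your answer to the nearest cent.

€4.94

Risk-neutral probability p = (1 + 0.1 − 0.9)/(1.4 − 0.9) = 0.2000/0.5000 = 0.4000
Terminal stock prices: S_uuu = 384.2, S_uud = 247, S_udd = 158.8, S_ddd = 102.1
Terminal payoffs (K − S): max(-254.2, 0) = 0, max(-117, 0) = 0, max(-28.76, 0) = 0, max(27.94, 0) = 27.94
Node uu (S = 274.4): continuation = 1/1.1·[0.4000·0.0000 + 0.6000·0.0000] = 0.0000; exercise value = 0.0000 ≤ continuation, so V_uu = 0.0000
Node ud (S = 176.4): continuation = 1/1.1·[0.4000·0.0000 + 0.6000·0.0000] = 0.0000; exercise value = 0.0000 ≤ continuation, so V_ud = 0.0000
Node dd (S = 113.4): continuation = 1/1.1·[0.4000·0.0000 + 0.6000·27.9400] = 15.2400; exercise value = 16.6000 > continuation, so V_dd = 16.6000 (exercise)
Node u (S = 196): continuation = 1/1.1·[0.4000·0.0000 + 0.6000·0.0000] = 0.0000; exercise value = 0.0000 ≤ continuation, so V_u = 0.0000
Node d (S = 126): continuation = 1/1.1·[0.4000·0.0000 + 0.6000·16.6000] = 9.0545; exercise value = 4.0000 ≤ continuation, so V_d = 9.0545
Node 0 (S = 140): continuation = 1/1.1·[0.4000·0.0000 + 0.6000·9.0545] = 4.9388; exercise value = 0.0000 ≤ continuation, so V_0 = 4.9388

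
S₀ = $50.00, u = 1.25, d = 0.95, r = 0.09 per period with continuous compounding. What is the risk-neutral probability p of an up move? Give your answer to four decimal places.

Risk-neutral probability p = (e^0.09 − 0.95)/(1.25 − 0.95) = 0.1442/0.3000 = 0.4806

p = 0.4806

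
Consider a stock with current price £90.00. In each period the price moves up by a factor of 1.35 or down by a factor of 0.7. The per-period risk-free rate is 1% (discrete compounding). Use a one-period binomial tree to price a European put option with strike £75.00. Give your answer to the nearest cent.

£6.21

Risk-neutral probability p = (1 + 0.01 − 0.7)/(1.35 − 0.7) = 0.3100/0.6500 = 0.4769
Terminal stock prices: S_u = 121.5, S_d = 63
Terminal payoffs (K − S): max(-46.5, 0) = 0, max(12, 0) = 12
Node 0 (S = 90): V_0 = 1/1.01·[0.4769·0.0000 + 0.5231·12.0000] = 6.2148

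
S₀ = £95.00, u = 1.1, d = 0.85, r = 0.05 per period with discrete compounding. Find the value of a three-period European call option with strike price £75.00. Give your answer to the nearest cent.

£30.33

Risk-neutral probability p = (1 + 0.05 − 0.85)/(1.1 − 0.85) = 0.2000/0.2500 = 0.8000
Terminal stock prices: S_uuu = 126.4, S_uud = 97.71, S_udd = 75.5, S_ddd = 58.34
Terminal payoffs (S − K): max(51.45, 0) = 51.45, max(22.71, 0) = 22.71, max(0.5012, 0) = 0.5012, max(-16.66, 0) = 0
Node uu (S = 115): V_uu = 1/1.05·[0.8000·51.4450 + 0.2000·22.7075] = 43.5214
Node ud (S = 88.83): V_ud = 1/1.05·[0.8000·22.7075 + 0.2000·0.5012] = 17.3964
Node dd (S = 68.64): V_dd = 1/1.05·[0.8000·0.5012 + 0.2000·0.0000] = 0.3819
Node u (S = 104.5): V_u = 1/1.05·[0.8000·43.5214 + 0.2000·17.3964] = 36.4728
Node d (S = 80.75): V_d = 1/1.05·[0.8000·17.3964 + 0.2000·0.3819] = 13.3272
Node 0 (S = 95): V_0 = 1/1.05·[0.8000·36.4728 + 0.2000·13.3272] = 30.3273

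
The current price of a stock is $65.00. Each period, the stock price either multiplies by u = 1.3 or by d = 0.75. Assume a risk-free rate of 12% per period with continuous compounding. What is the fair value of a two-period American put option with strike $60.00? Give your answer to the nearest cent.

$3.13

Risk-neutral probability p = (e^0.12 − 0.75)/(1.3 − 0.75) = 0.3775/0.5500 = 0.6864
Terminal stock prices: S_uu = 109.9, S_ud = 63.38, S_dd = 36.56
Terminal payoffs (K − S): max(-49.85, 0) = 0, max(-3.375, 0) = 0, max(23.44, 0) = 23.44
Node u (S = 84.5): continuation = e^(−0.12)·[0.6864·0.0000 + 0.3136·0.0000] = 0.0000; exercise value = 0.0000 ≤ continuation, so V_u = 0.0000
Node d (S = 48.75): continuation = e^(−0.12)·[0.6864·0.0000 + 0.3136·23.4375] = 6.5197; exercise value = 11.2500 > continuation, so V_d = 11.2500 (exercise)
Node 0 (S = 65): continuation = e^(−0.12)·[0.6864·0.0000 + 0.3136·11.2500] = 3.1295; exercise value = 0.0000 ≤ continuation, so V_0 = 3.1295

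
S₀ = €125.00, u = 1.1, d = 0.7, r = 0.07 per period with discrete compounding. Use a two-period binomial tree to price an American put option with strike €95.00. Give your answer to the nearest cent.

Risk-neutral probability p = (1 + 0.07 − 0.7)/(1.1 − 0.7) = 0.3700/0.4000 = 0.9250
Terminal stock prices: S_uu = 151.3, S_ud = 96.25, S_dd = 61.25
Terminal payoffs (K − S): max(-56.25, 0) = 0, max(-1.25, 0) = 0, max(33.75, 0) = 33.75
Node u (S = 137.5): continuation = 1/1.07·[0.9250·0.0000 + 0.0750·0.0000] = 0.0000; exercise value = 0.0000 ≤ continuation, so V_u = 0.0000
Node d (S = 87.5): continuation = 1/1.07·[0.9250·0.0000 + 0.0750·33.7500] = 2.3657; exercise value = 7.5000 > continuation, so V_d = 7.5000 (exercise)
Node 0 (S = 125): continuation = 1/1.07·[0.9250·0.0000 + 0.0750·7.5000] = 0.5257; exercise value = 0.0000 ≤ continuation, so V_0 = 0.5257

€0.53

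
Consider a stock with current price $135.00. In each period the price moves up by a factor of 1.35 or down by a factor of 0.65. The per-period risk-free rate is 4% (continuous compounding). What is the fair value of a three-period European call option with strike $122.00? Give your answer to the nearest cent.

Risk-neutral probability p = (e^0.04 − 0.65)/(1.35 − 0.65) = 0.3908/0.7000 = 0.5583
Terminal stock prices: S_uuu = 332.2, S_uud = 159.9, S_udd = 77, S_ddd = 37.07
Terminal payoffs (S − K): max(210.2, 0) = 210.2, max(37.92, 0) = 37.92, max(-45, 0) = 0, max(-84.93, 0) = 0
Node uu (S = 246): V_uu = e^(−0.04)·[0.5583·210.1506 + 0.4417·37.9244] = 128.8212
Node ud (S = 118.5): V_ud = e^(−0.04)·[0.5583·37.9244 + 0.4417·0.0000] = 20.3430
Node dd (S = 57.04): V_dd = e^(−0.04)·[0.5583·0.0000 + 0.4417·0.0000] = 0.0000
Node u (S = 182.2): V_u = e^(−0.04)·[0.5583·128.8212 + 0.4417·20.3430] = 77.7341
Node d (S = 87.75): V_d = e^(−0.04)·[0.5583·20.3430 + 0.4417·0.0000] = 10.9122
Node 0 (S = 135): V_0 = e^(−0.04)·[0.5583·77.7341 + 0.4417·10.9122] = 46.3282

$46.33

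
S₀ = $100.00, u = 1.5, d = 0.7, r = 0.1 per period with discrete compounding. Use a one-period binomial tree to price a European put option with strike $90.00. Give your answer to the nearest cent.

$9.09

Risk-neutral probability p = (1 + 0.1 − 0.7)/(1.5 − 0.7) = 0.4000/0.8000 = 0.5000
Terminal stock prices: S_u = 150, S_d = 70
Terminal payoffs (K − S): max(-60, 0) = 0, max(20, 0) = 20
Node 0 (S = 100): V_0 = 1/1.1·[0.5000·0.0000 + 0.5000·20.0000] = 9.0909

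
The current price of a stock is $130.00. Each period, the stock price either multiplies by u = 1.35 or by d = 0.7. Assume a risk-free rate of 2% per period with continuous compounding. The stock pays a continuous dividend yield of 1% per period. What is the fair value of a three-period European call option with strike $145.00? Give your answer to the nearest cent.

Per-period risk-free factor R = e^0.02 = 1.0202; dividend-adjusted growth = e^(0.02−0.01) = 1.0101.
Risk-neutral probability p = (1.0101 − 0.7)/(1.35 − 0.7) = 0.3101/0.6500 = 0.4770
Terminal stock prices: S_uuu = 319.8, S_uud = 165.8, S_udd = 85.99, S_ddd = 44.59
Terminal payoffs (S − K): max(174.8, 0) = 174.8, max(20.85, 0) = 20.85, max(-59.01, 0) = 0, max(-100.4, 0) = 0
Node uu (S = 236.9): V_uu = e^(−0.02)·[0.4770·174.8488 + 0.5230·20.8475] = 92.4387
Node ud (S = 122.8): V_ud = e^(−0.02)·[0.4770·20.8475 + 0.5230·0.0000] = 9.7474
Node dd (S = 63.7): V_dd = e^(−0.02)·[0.4770·0.0000 + 0.5230·0.0000] = 0.0000
Node u (S = 175.5): V_u = e^(−0.02)·[0.4770·92.4387 + 0.5230·9.7474] = 48.2171
Node d (S = 91): V_d = e^(−0.02)·[0.4770·9.7474 + 0.5230·0.0000] = 4.5574
Node 0 (S = 130): V_0 = e^(−0.02)·[0.4770·48.2171 + 0.5230·4.5574] = 24.8805

$24.88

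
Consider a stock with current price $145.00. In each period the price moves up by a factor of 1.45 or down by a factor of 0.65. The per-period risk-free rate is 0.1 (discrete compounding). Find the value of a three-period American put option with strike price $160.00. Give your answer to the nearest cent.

$31.91

Risk-neutral probability p = (1 + 0.1 − 0.65)/(1.45 − 0.65) = 0.4500/0.8000 = 0.5625
Terminal stock prices: S_uuu = 442.1, S_uud = 198.2, S_udd = 88.83, S_ddd = 39.82
Terminal payoffs (K − S): max(-282.1, 0) = 0, max(-38.16, 0) = 0, max(71.17, 0) = 71.17, max(120.2, 0) = 120.2
Node uu (S = 304.9): continuation = 1/1.1·[0.5625·0.0000 + 0.4375·0.0000] = 0.0000; exercise value = 0.0000 ≤ continuation, so V_uu = 0.0000
Node ud (S = 136.7): continuation = 1/1.1·[0.5625·0.0000 + 0.4375·71.1694] = 28.3060; exercise value = 23.3375 ≤ continuation, so V_ud = 28.3060
Node dd (S = 61.26): continuation = 1/1.1·[0.5625·71.1694 + 0.4375·120.1794] = 84.1920; exercise value = 98.7375 > continuation, so V_dd = 98.7375 (exercise)
Node u (S = 210.2): continuation = 1/1.1·[0.5625·0.0000 + 0.4375·28.3060] = 11.2581; exercise value = 0.0000 ≤ continuation, so V_u = 11.2581
Node d (S = 94.25): continuation = 1/1.1·[0.5625·28.3060 + 0.4375·98.7375] = 53.7453; exercise value = 65.7500 > continuation, so V_d = 65.7500 (exercise)
Node 0 (S = 145): continuation = 1/1.1·[0.5625·11.2581 + 0.4375·65.7500] = 31.9075; exercise value = 15.0000 ≤ continuation, so V_0 = 31.9075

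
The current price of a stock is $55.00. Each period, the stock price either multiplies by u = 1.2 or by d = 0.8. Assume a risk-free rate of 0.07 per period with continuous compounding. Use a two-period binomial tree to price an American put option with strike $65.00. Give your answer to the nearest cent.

$10.00

Risk-neutral probability p = (e^0.07 − 0.8)/(1.2 − 0.8) = 0.2725/0.4000 = 0.6813
Terminal stock prices: S_uu = 79.2, S_ud = 52.8, S_dd = 35.2
Terminal payoffs (K − S): max(-14.2, 0) = 0, max(12.2, 0) = 12.2, max(29.8, 0) = 29.8
Node u (S = 66): continuation = e^(−0.07)·[0.6813·0.0000 + 0.3187·12.2000] = 3.6256; exercise value = 0.0000 ≤ continuation, so V_u = 3.6256
Node d (S = 44): continuation = e^(−0.07)·[0.6813·12.2000 + 0.3187·29.8000] = 16.6056; exercise value = 21.0000 > continuation, so V_d = 21.0000 (exercise)
Node 0 (S = 55): continuation = e^(−0.07)·[0.6813·3.6256 + 0.3187·21.0000] = 8.5438; exercise value = 10.0000 > continuation, so V_0 = 10.0000 (exercise)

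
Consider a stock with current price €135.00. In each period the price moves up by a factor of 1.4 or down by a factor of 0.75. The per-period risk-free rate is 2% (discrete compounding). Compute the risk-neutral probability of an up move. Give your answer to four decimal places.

p = 0.4154

Risk-neutral probability p = (1 + 0.02 − 0.75)/(1.4 − 0.75) = 0.2700/0.6500 = 0.4154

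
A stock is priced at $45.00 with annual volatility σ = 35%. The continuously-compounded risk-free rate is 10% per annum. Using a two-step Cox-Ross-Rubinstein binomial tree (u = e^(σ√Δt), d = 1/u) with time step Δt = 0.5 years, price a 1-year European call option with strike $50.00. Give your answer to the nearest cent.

$6.31

CRR parameters: u = e^(σ√Δt) = e^(0.35·√0.5) = 1.2808, d = 1/u = 0.7808
Per-period rate: rΔt = 0.1·0.5 = 0.05, so R = e^0.05 = 1.0513
Risk-neutral probability p = (e^0.05 − 0.7808)/(1.2808 − 0.7808) = 0.2705/0.5000 = 0.5410
Terminal stock prices: S_uu = 73.82, S_ud = 45, S_dd = 27.43
Terminal payoffs (S − K): max(23.82, 0) = 23.82, max(-5, 0) = 0, max(-22.57, 0) = 0
Node u (S = 57.64): V_u = e^(−0.05)·[0.5410·23.8206 + 0.4590·0.0000] = 12.2579
Node d (S = 35.13): V_d = e^(−0.05)·[0.5410·0.0000 + 0.4590·0.0000] = 0.0000
Node 0 (S = 45): V_0 = e^(−0.05)·[0.5410·12.2579 + 0.4590·0.0000] = 6.3078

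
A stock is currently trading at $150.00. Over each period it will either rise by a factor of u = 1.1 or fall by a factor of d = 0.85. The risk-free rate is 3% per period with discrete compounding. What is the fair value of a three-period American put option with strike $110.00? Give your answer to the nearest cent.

Risk-neutral probability p = (1 + 0.03 − 0.85)/(1.1 − 0.85) = 0.1800/0.2500 = 0.7200
Terminal stock prices: S_uuu = 199.7, S_uud = 154.3, S_udd = 119.2, S_ddd = 92.12
Terminal payoffs (K − S): max(-89.65, 0) = 0, max(-44.28, 0) = 0, max(-9.212, 0) = 0, max(17.88, 0) = 17.88
Node uu (S = 181.5): continuation = 1/1.03·[0.7200·0.0000 + 0.2800·0.0000] = 0.0000; exercise value = 0.0000 ≤ continuation, so V_uu = 0.0000
Node ud (S = 140.2): continuation = 1/1.03·[0.7200·0.0000 + 0.2800·0.0000] = 0.0000; exercise value = 0.0000 ≤ continuation, so V_ud = 0.0000
Node dd (S = 108.4): continuation = 1/1.03·[0.7200·0.0000 + 0.2800·17.8813] = 4.8609; exercise value = 1.6250 ≤ continuation, so V_dd = 4.8609
Node u (S = 165): continuation = 1/1.03·[0.7200·0.0000 + 0.2800·0.0000] = 0.0000; exercise value = 0.0000 ≤ continuation, so V_u = 0.0000
Node d (S = 127.5): continuation = 1/1.03·[0.7200·0.0000 + 0.2800·4.8609] = 1.3214; exercise value = 0.0000 ≤ continuation, so V_d = 1.3214
Node 0 (S = 150): continuation = 1/1.03·[0.7200·0.0000 + 0.2800·1.3214] = 0.3592; exercise value = 0.0000 ≤ continuation, so V_0 = 0.3592

$0.36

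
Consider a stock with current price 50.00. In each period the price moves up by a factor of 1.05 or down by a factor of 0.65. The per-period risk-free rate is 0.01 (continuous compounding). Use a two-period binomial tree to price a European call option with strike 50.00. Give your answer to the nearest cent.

4.07

Risk-neutral probability p = (e^0.01 − 0.65)/(1.05 − 0.65) = 0.3601/0.4000 = 0.9001
Terminal stock prices: S_uu = 55.12, S_ud = 34.12, S_dd = 21.13
Terminal payoffs (S − K): max(5.125, 0) = 5.125, max(-15.88, 0) = 0, max(-28.87, 0) = 0
Node u (S = 52.5): V_u = e^(−0.01)·[0.9001·5.1250 + 0.0999·0.0000] = 4.5672
Node d (S = 32.5): V_d = e^(−0.01)·[0.9001·0.0000 + 0.0999·0.0000] = 0.0000
Node 0 (S = 50): V_0 = e^(−0.01)·[0.9001·4.5672 + 0.0999·0.0000] = 4.0702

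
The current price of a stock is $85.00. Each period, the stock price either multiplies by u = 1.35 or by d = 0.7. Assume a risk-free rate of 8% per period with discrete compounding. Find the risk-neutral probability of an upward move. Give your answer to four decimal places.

p = 0.5846

Risk-neutral probability p = (1 + 0.08 − 0.7)/(1.35 − 0.7) = 0.3800/0.6500 = 0.5846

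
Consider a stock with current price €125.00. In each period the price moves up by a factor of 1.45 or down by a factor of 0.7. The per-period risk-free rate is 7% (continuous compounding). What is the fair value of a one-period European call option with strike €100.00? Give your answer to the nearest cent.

€37.63

Risk-neutral probability p = (e^0.07 − 0.7)/(1.45 − 0.7) = 0.3725/0.7500 = 0.4967
Terminal stock prices: S_u = 181.2, S_d = 87.5
Terminal payoffs (S − K): max(81.25, 0) = 81.25, max(-12.5, 0) = 0
Node 0 (S = 125): V_0 = e^(−0.07)·[0.4967·81.2500 + 0.5033·0.0000] = 37.6268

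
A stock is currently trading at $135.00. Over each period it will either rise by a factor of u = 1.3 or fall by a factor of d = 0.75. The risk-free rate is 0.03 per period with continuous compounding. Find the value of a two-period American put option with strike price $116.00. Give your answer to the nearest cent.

Risk-neutral probability p = (e^0.03 − 0.75)/(1.3 − 0.75) = 0.2805/0.5500 = 0.5099
Terminal stock prices: S_uu = 228.2, S_ud = 131.6, S_dd = 75.94
Terminal payoffs (K − S): max(-112.2, 0) = 0, max(-15.62, 0) = 0, max(40.06, 0) = 40.06
Node u (S = 175.5): continuation = e^(−0.03)·[0.5099·0.0000 + 0.4901·0.0000] = 0.0000; exercise value = 0.0000 ≤ continuation, so V_u = 0.0000
Node d (S = 101.2): continuation = e^(−0.03)·[0.5099·0.0000 + 0.4901·40.0625] = 19.0537; exercise value = 14.7500 ≤ continuation, so V_d = 19.0537
Node 0 (S = 135): continuation = e^(−0.03)·[0.5099·0.0000 + 0.4901·19.0537] = 9.0619; exercise value = 0.0000 ≤ continuation, so V_0 = 9.0619

$9.06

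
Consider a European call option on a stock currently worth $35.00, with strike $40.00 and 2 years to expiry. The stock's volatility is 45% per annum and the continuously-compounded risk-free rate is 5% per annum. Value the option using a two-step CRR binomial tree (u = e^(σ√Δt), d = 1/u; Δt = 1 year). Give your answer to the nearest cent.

$8.24

CRR parameters: u = e^(σ√Δt) = e^(0.45·√1) = 1.5683, d = 1/u = 0.6376
Per-period rate: rΔt = 0.05·1 = 0.05, so R = e^0.05 = 1.0513
Risk-neutral probability p = (e^0.05 − 0.6376)/(1.5683 − 0.6376) = 0.4136/0.9307 = 0.4445
Terminal stock prices: S_uu = 86.09, S_ud = 35, S_dd = 14.23
Terminal payoffs (S − K): max(46.09, 0) = 46.09, max(-5, 0) = 0, max(-25.77, 0) = 0
Node u (S = 54.89): V_u = e^(−0.05)·[0.4445·46.0861 + 0.5555·0.0000] = 19.4840
Node d (S = 22.32): V_d = e^(−0.05)·[0.4445·0.0000 + 0.5555·0.0000] = 0.0000
Node 0 (S = 35): V_0 = e^(−0.05)·[0.4445·19.4840 + 0.5555·0.0000] = 8.2373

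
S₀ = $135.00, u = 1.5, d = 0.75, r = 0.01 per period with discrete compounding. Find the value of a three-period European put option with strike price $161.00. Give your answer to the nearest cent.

Risk-neutral probability p = (1 + 0.01 − 0.75)/(1.5 − 0.75) = 0.2600/0.7500 = 0.3467
Terminal stock prices: S_uuu = 455.6, S_uud = 227.8, S_udd = 113.9, S_ddd = 56.95
Terminal payoffs (K − S): max(-294.6, 0) = 0, max(-66.81, 0) = 0, max(47.09, 0) = 47.09, max(104, 0) = 104
Node uu (S = 303.8): V_uu = 1/1.01·[0.3467·0.0000 + 0.6533·0.0000] = 0.0000
Node ud (S = 151.9): V_ud = 1/1.01·[0.3467·0.0000 + 0.6533·47.0938] = 30.4633
Node dd (S = 75.94): V_dd = 1/1.01·[0.3467·47.0938 + 0.6533·104.0469] = 83.4684
Node u (S = 202.5): V_u = 1/1.01·[0.3467·0.0000 + 0.6533·30.4633] = 19.7056
Node d (S = 101.2): V_d = 1/1.01·[0.3467·30.4633 + 0.6533·83.4684] = 64.4488
Node 0 (S = 135): V_0 = 1/1.01·[0.3467·19.7056 + 0.6533·64.4488] = 48.4533

$48.45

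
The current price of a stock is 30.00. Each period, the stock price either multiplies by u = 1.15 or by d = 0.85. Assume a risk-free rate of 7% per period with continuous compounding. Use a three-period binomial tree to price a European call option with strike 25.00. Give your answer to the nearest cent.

Risk-neutral probability p = (e^0.07 − 0.85)/(1.15 − 0.85) = 0.2225/0.3000 = 0.7417
Terminal stock prices: S_uuu = 45.63, S_uud = 33.72, S_udd = 24.93, S_ddd = 18.42
Terminal payoffs (S − K): max(20.63, 0) = 20.63, max(8.724, 0) = 8.724, max(-0.07375, 0) = 0, max(-6.576, 0) = 0
Node uu (S = 39.67): V_uu = e^(−0.07)·[0.7417·20.6262 + 0.2583·8.7237] = 16.3652
Node ud (S = 29.32): V_ud = e^(−0.07)·[0.7417·8.7237 + 0.2583·0.0000] = 6.0329
Node dd (S = 21.67): V_dd = e^(−0.07)·[0.7417·0.0000 + 0.2583·0.0000] = 0.0000
Node u (S = 34.5): V_u = e^(−0.07)·[0.7417·16.3652 + 0.2583·6.0329] = 12.7703
Node d (S = 25.5): V_d = e^(−0.07)·[0.7417·6.0329 + 0.2583·0.0000] = 4.1721
Node 0 (S = 30): V_0 = e^(−0.07)·[0.7417·12.7703 + 0.2583·4.1721] = 9.8361

9.84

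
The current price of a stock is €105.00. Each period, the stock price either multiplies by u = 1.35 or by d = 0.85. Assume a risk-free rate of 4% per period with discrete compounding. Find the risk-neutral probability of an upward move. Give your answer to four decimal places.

Risk-neutral probability p = (1 + 0.04 − 0.85)/(1.35 − 0.85) = 0.1900/0.5000 = 0.3800

p = 0.3800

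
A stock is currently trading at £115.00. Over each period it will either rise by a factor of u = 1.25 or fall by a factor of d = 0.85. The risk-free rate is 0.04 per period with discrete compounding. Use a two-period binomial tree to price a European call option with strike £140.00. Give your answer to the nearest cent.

Risk-neutral probability p = (1 + 0.04 − 0.85)/(1.25 − 0.85) = 0.1900/0.4000 = 0.4750
Terminal stock prices: S_uu = 179.7, S_ud = 122.2, S_dd = 83.09
Terminal payoffs (S − K): max(39.69, 0) = 39.69, max(-17.81, 0) = 0, max(-56.91, 0) = 0
Node u (S = 143.8): V_u = 1/1.04·[0.4750·39.6875 + 0.5250·0.0000] = 18.1265
Node d (S = 97.75): V_d = 1/1.04·[0.4750·0.0000 + 0.5250·0.0000] = 0.0000
Node 0 (S = 115): V_0 = 1/1.04·[0.4750·18.1265 + 0.5250·0.0000] = 8.2789

£8.28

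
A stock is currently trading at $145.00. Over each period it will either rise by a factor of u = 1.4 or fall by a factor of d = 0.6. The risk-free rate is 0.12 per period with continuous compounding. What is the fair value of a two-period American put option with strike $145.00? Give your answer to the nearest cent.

Risk-neutral probability p = (e^0.12 − 0.6)/(1.4 − 0.6) = 0.5275/0.8000 = 0.6594
Terminal stock prices: S_uu = 284.2, S_ud = 121.8, S_dd = 52.2
Terminal payoffs (K − S): max(-139.2, 0) = 0, max(23.2, 0) = 23.2, max(92.8, 0) = 92.8
Node u (S = 203): continuation = e^(−0.12)·[0.6594·0.0000 + 0.3406·23.2000] = 7.0090; exercise value = 0.0000 ≤ continuation, so V_u = 7.0090
Node d (S = 87): continuation = e^(−0.12)·[0.6594·23.2000 + 0.3406·92.8000] = 41.6035; exercise value = 58.0000 > continuation, so V_d = 58.0000 (exercise)
Node 0 (S = 145): continuation = e^(−0.12)·[0.6594·7.0090 + 0.3406·58.0000] = 21.6213; exercise value = 0.0000 ≤ continuation, so V_0 = 21.6213

$21.62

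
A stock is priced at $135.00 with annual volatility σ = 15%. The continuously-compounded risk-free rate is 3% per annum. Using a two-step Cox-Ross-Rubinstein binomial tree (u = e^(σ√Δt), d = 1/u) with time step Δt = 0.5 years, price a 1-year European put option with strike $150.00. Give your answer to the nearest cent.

$15.43

CRR parameters: u = e^(σ√Δt) = e^(0.15·√0.5) = 1.1119, d = 1/u = 0.8994
Per-period rate: rΔt = 0.03·0.5 = 0.015, so R = e^0.015 = 1.0151
Risk-neutral probability p = (e^0.015 − 0.8994)/(1.1119 − 0.8994) = 0.1157/0.2125 = 0.5446
Terminal stock prices: S_uu = 166.9, S_ud = 135, S_dd = 109.2
Terminal payoffs (K − S): max(-16.9, 0) = 0, max(15, 0) = 15, max(40.8, 0) = 40.8
Node u (S = 150.1): V_u = e^(−0.015)·[0.5446·0.0000 + 0.4554·15.0000] = 6.7290
Node d (S = 121.4): V_d = e^(−0.015)·[0.5446·15.0000 + 0.4554·40.8042] = 26.3525
Node 0 (S = 135): V_0 = e^(−0.015)·[0.5446·6.7290 + 0.4554·26.3525] = 15.4320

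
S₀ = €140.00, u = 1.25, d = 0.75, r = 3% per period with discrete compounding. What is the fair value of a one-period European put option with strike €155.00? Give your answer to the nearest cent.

Risk-neutral probability p = (1 + 0.03 − 0.75)/(1.25 − 0.75) = 0.2800/0.5000 = 0.5600
Terminal stock prices: S_u = 175, S_d = 105
Terminal payoffs (K − S): max(-20, 0) = 0, max(50, 0) = 50
Node 0 (S = 140): V_0 = 1/1.03·[0.5600·0.0000 + 0.4400·50.0000] = 21.3592

€21.36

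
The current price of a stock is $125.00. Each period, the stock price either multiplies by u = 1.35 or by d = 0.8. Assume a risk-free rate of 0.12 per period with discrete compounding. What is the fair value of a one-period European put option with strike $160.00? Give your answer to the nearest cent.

$22.40

Risk-neutral probability p = (1 + 0.12 − 0.8)/(1.35 − 0.8) = 0.3200/0.5500 = 0.5818
Terminal stock prices: S_u = 168.8, S_d = 100
Terminal payoffs (K − S): max(-8.75, 0) = 0, max(60, 0) = 60
Node 0 (S = 125): V_0 = 1/1.12·[0.5818·0.0000 + 0.4182·60.0000] = 22.4026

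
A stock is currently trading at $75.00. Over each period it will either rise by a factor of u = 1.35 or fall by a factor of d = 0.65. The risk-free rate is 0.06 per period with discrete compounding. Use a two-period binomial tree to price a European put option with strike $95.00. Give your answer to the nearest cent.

$22.28

Risk-neutral probability p = (1 + 0.06 − 0.65)/(1.35 − 0.65) = 0.4100/0.7000 = 0.5857
Terminal stock prices: S_uu = 136.7, S_ud = 65.81, S_dd = 31.69
Terminal payoffs (K − S): max(-41.69, 0) = 0, max(29.19, 0) = 29.19, max(63.31, 0) = 63.31
Node u (S = 101.2): V_u = 1/1.06·[0.5857·0.0000 + 0.4143·29.1875] = 11.4075
Node d (S = 48.75): V_d = 1/1.06·[0.5857·29.1875 + 0.4143·63.3125] = 40.8726
Node 0 (S = 75): V_0 = 1/1.06·[0.5857·11.4075 + 0.4143·40.8726] = 22.2778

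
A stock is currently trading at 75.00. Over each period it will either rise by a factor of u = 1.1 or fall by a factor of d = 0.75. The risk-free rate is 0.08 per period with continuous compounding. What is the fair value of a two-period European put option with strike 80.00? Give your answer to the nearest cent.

1.48

Risk-neutral probability p = (e^0.08 − 0.75)/(1.1 − 0.75) = 0.3333/0.3500 = 0.9522
Terminal stock prices: S_uu = 90.75, S_ud = 61.88, S_dd = 42.19
Terminal payoffs (K − S): max(-10.75, 0) = 0, max(18.12, 0) = 18.12, max(37.81, 0) = 37.81
Node u (S = 82.5): V_u = e^(−0.08)·[0.9522·0.0000 + 0.0478·18.1250] = 0.7989
Node d (S = 56.25): V_d = e^(−0.08)·[0.9522·18.1250 + 0.0478·37.8125] = 17.5993
Node 0 (S = 75): V_0 = e^(−0.08)·[0.9522·0.7989 + 0.0478·17.5993] = 1.4781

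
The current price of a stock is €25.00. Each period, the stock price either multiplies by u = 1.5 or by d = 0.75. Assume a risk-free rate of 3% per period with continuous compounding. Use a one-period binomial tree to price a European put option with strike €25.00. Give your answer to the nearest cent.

€3.80

Risk-neutral probability p = (e^0.03 − 0.75)/(1.5 − 0.75) = 0.2805/0.7500 = 0.3739
Terminal stock prices: S_u = 37.5, S_d = 18.75
Terminal payoffs (K − S): max(-12.5, 0) = 0, max(6.25, 0) = 6.25
Node 0 (S = 25): V_0 = e^(−0.03)·[0.3739·0.0000 + 0.6261·6.2500] = 3.7972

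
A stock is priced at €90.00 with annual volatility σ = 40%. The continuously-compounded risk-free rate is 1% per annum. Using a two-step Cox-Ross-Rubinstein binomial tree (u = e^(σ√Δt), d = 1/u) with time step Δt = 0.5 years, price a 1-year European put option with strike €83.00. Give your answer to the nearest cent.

CRR parameters: u = e^(σ√Δt) = e^(0.4·√0.5) = 1.3269, d = 1/u = 0.7536
Per-period rate: rΔt = 0.01·0.5 = 0.005, so R = e^0.005 = 1.0050
Risk-neutral probability p = (e^0.005 − 0.7536)/(1.3269 − 0.7536) = 0.2514/0.5733 = 0.4385
Terminal stock prices: S_uu = 158.5, S_ud = 90, S_dd = 51.12
Terminal payoffs (K − S): max(-75.46, 0) = 0, max(-7, 0) = 0, max(31.88, 0) = 31.88
Node u (S = 119.4): V_u = e^(−0.005)·[0.4385·0.0000 + 0.5615·0.0000] = 0.0000
Node d (S = 67.83): V_d = e^(−0.005)·[0.4385·0.0000 + 0.5615·31.8826] = 17.8128
Node 0 (S = 90): V_0 = e^(−0.005)·[0.4385·0.0000 + 0.5615·17.8128] = 9.9520

€9.95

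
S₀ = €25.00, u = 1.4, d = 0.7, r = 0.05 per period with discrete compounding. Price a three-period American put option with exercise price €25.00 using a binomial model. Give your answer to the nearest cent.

Risk-neutral probability p = (1 + 0.05 − 0.7)/(1.4 − 0.7) = 0.3500/0.7000 = 0.5000
Terminal stock prices: S_uuu = 68.6, S_uud = 34.3, S_udd = 17.15, S_ddd = 8.575
Terminal payoffs (K − S): max(-43.6, 0) = 0, max(-9.3, 0) = 0, max(7.85, 0) = 7.85, max(16.43, 0) = 16.43
Node uu (S = 49): continuation = 1/1.05·[0.5000·0.0000 + 0.5000·0.0000] = 0.0000; exercise value = 0.0000 ≤ continuation, so V_uu = 0.0000
Node ud (S = 24.5): continuation = 1/1.05·[0.5000·0.0000 + 0.5000·7.8500] = 3.7381; exercise value = 0.5000 ≤ continuation, so V_ud = 3.7381
Node dd (S = 12.25): continuation = 1/1.05·[0.5000·7.8500 + 0.5000·16.4250] = 11.5595; exercise value = 12.7500 > continuation, so V_dd = 12.7500 (exercise)
Node u (S = 35): continuation = 1/1.05·[0.5000·0.0000 + 0.5000·3.7381] = 1.7800; exercise value = 0.0000 ≤ continuation, so V_u = 1.7800
Node d (S = 17.5): continuation = 1/1.05·[0.5000·3.7381 + 0.5000·12.7500] = 7.8515; exercise value = 7.5000 ≤ continuation, so V_d = 7.8515
Node 0 (S = 25): continuation = 1/1.05·[0.5000·1.7800 + 0.5000·7.8515] = 4.5864; exercise value = 0.0000 ≤ continuation, so V_0 = 4.5864

€4.59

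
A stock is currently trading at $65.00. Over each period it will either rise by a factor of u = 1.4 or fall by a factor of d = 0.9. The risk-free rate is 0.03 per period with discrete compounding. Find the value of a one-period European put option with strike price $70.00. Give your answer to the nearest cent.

Risk-neutral probability p = (1 + 0.03 − 0.9)/(1.4 − 0.9) = 0.1300/0.5000 = 0.2600
Terminal stock prices: S_u = 91, S_d = 58.5
Terminal payoffs (K − S): max(-21, 0) = 0, max(11.5, 0) = 11.5
Node 0 (S = 65): V_0 = 1/1.03·[0.2600·0.0000 + 0.7400·11.5000] = 8.2621

$8.26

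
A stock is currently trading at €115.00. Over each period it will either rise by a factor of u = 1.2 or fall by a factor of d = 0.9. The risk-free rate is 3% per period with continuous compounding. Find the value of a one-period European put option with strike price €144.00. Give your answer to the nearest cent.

€24.74

Risk-neutral probability p = (e^0.03 − 0.9)/(1.2 − 0.9) = 0.1305/0.3000 = 0.4348
Terminal stock prices: S_u = 138, S_d = 103.5
Terminal payoffs (K − S): max(6, 0) = 6, max(40.5, 0) = 40.5
Node 0 (S = 115): V_0 = e^(−0.03)·[0.4348·6.0000 + 0.5652·40.5000] = 24.7442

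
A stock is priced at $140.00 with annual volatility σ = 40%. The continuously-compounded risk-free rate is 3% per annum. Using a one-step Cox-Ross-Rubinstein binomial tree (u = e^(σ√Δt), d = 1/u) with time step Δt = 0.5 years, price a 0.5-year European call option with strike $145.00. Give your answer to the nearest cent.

CRR parameters: u = e^(σ√Δt) = e^(0.4·√0.5) = 1.3269, d = 1/u = 0.7536
Per-period rate: rΔt = 0.03·0.5 = 0.015, so R = e^0.015 = 1.0151
Risk-neutral probability p = (e^0.015 − 0.7536)/(1.3269 − 0.7536) = 0.2615/0.5733 = 0.4561
Terminal stock prices: S_u = 185.8, S_d = 105.5
Terminal payoffs (S − K): max(40.77, 0) = 40.77, max(-39.49, 0) = 0
Node 0 (S = 140): V_0 = e^(−0.015)·[0.4561·40.7655 + 0.5439·0.0000] = 18.3172

$18.32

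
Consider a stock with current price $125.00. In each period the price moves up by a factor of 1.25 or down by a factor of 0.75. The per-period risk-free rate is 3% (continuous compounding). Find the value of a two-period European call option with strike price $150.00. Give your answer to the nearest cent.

Risk-neutral probability p = (e^0.03 − 0.75)/(1.25 − 0.75) = 0.2805/0.5000 = 0.5609
Terminal stock prices: S_uu = 195.3, S_ud = 117.2, S_dd = 70.31
Terminal payoffs (S − K): max(45.31, 0) = 45.31, max(-32.81, 0) = 0, max(-79.69, 0) = 0
Node u (S = 156.2): V_u = e^(−0.03)·[0.5609·45.3125 + 0.4391·0.0000] = 24.6650
Node d (S = 93.75): V_d = e^(−0.03)·[0.5609·0.0000 + 0.4391·0.0000] = 0.0000
Node 0 (S = 125): V_0 = e^(−0.03)·[0.5609·24.6650 + 0.4391·0.0000] = 13.4260

$13.43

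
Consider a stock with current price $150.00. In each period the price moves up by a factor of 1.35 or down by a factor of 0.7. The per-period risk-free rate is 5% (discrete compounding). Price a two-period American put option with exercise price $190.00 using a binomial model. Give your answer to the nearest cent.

$48.24

Risk-neutral probability p = (1 + 0.05 − 0.7)/(1.35 − 0.7) = 0.3500/0.6500 = 0.5385
Terminal stock prices: S_uu = 273.4, S_ud = 141.8, S_dd = 73.5
Terminal payoffs (K − S): max(-83.38, 0) = 0, max(48.25, 0) = 48.25, max(116.5, 0) = 116.5
Node u (S = 202.5): continuation = 1/1.05·[0.5385·0.0000 + 0.4615·48.2500] = 21.2088; exercise value = 0.0000 ≤ continuation, so V_u = 21.2088
Node d (S = 105): continuation = 1/1.05·[0.5385·48.2500 + 0.4615·116.5000] = 75.9524; exercise value = 85.0000 > continuation, so V_d = 85.0000 (exercise)
Node 0 (S = 150): continuation = 1/1.05·[0.5385·21.2088 + 0.4615·85.0000] = 48.2389; exercise value = 40.0000 ≤ continuation, so V_0 = 48.2389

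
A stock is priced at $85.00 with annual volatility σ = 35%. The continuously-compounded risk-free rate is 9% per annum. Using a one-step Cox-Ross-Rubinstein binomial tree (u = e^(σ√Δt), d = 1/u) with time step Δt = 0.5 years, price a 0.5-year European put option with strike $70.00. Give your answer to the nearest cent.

CRR parameters: u = e^(σ√Δt) = e^(0.35·√0.5) = 1.2808, d = 1/u = 0.7808
Per-period rate: rΔt = 0.09·0.5 = 0.045, so R = e^0.045 = 1.0460
Risk-neutral probability p = (e^0.045 − 0.7808)/(1.2808 − 0.7808) = 0.2653/0.5000 = 0.5305
Terminal stock prices: S_u = 108.9, S_d = 66.36
Terminal payoffs (K − S): max(-38.87, 0) = 0, max(3.635, 0) = 3.635
Node 0 (S = 85): V_0 = e^(−0.045)·[0.5305·0.0000 + 0.4695·3.6354] = 1.6317

$1.63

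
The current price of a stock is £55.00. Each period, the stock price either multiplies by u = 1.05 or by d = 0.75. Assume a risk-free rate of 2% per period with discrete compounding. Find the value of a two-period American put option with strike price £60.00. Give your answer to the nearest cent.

Risk-neutral probability p = (1 + 0.02 − 0.75)/(1.05 − 0.75) = 0.2700/0.3000 = 0.9000
Terminal stock prices: S_uu = 60.64, S_ud = 43.31, S_dd = 30.94
Terminal payoffs (K − S): max(-0.6375, 0) = 0, max(16.69, 0) = 16.69, max(29.06, 0) = 29.06
Node u (S = 57.75): continuation = 1/1.02·[0.9000·0.0000 + 0.1000·16.6875] = 1.6360; exercise value = 2.2500 > continuation, so V_u = 2.2500 (exercise)
Node d (S = 41.25): continuation = 1/1.02·[0.9000·16.6875 + 0.1000·29.0625] = 17.5735; exercise value = 18.7500 > continuation, so V_d = 18.7500 (exercise)
Node 0 (S = 55): continuation = 1/1.02·[0.9000·2.2500 + 0.1000·18.7500] = 3.8235; exercise value = 5.0000 > continuation, so V_0 = 5.0000 (exercise)

£5.00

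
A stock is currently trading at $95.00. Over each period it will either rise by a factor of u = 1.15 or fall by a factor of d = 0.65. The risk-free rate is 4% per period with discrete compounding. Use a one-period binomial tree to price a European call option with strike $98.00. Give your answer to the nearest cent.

Risk-neutral probability p = (1 + 0.04 − 0.65)/(1.15 − 0.65) = 0.3900/0.5000 = 0.7800
Terminal stock prices: S_u = 109.2, S_d = 61.75
Terminal payoffs (S − K): max(11.25, 0) = 11.25, max(-36.25, 0) = 0
Node 0 (S = 95): V_0 = 1/1.04·[0.7800·11.2500 + 0.2200·0.0000] = 8.4375

$8.44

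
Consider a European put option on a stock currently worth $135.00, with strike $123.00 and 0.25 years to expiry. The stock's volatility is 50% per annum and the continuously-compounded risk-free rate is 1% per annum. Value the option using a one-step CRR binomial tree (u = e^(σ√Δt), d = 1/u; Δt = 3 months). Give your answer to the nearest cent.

CRR parameters: u = e^(σ√Δt) = e^(0.5·√0.25) = 1.2840, d = 1/u = 0.7788
Per-period rate: rΔt = 0.01·0.25 = 0.0025, so R = e^0.0025 = 1.0025
Risk-neutral probability p = (e^0.0025 − 0.7788)/(1.2840 − 0.7788) = 0.2237/0.5052 = 0.4428
Terminal stock prices: S_u = 173.3, S_d = 105.1
Terminal payoffs (K − S): max(-50.34, 0) = 0, max(17.86, 0) = 17.86
Node 0 (S = 135): V_0 = e^(−0.0025)·[0.4428·0.0000 + 0.5572·17.8619] = 9.9282

$9.93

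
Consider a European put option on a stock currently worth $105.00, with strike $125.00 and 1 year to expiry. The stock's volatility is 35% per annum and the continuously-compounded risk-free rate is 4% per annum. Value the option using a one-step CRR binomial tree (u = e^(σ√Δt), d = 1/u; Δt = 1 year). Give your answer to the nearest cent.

$25.95

CRR parameters: u = e^(σ√Δt) = e^(0.35·√1) = 1.4191, d = 1/u = 0.7047
Per-period rate: rΔt = 0.04·1 = 0.04, so R = e^0.04 = 1.0408
Risk-neutral probability p = (e^0.04 − 0.7047)/(1.4191 − 0.7047) = 0.3361/0.7144 = 0.4705
Terminal stock prices: S_u = 149, S_d = 73.99
Terminal payoffs (K − S): max(-24, 0) = 0, max(51.01, 0) = 51.01
Node 0 (S = 105): V_0 = e^(−0.04)·[0.4705·0.0000 + 0.5295·51.0078] = 25.9491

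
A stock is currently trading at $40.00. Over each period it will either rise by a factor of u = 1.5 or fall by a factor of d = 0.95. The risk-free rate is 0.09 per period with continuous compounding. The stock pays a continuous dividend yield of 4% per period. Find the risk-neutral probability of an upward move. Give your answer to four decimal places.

Per-period risk-free factor R = e^0.09 = 1.0942; dividend-adjusted growth = e^(0.09−0.04) = 1.0513.
Risk-neutral probability p = (1.0513 − 0.95)/(1.5 − 0.95) = 0.1013/0.5500 = 0.1841

p = 0.1841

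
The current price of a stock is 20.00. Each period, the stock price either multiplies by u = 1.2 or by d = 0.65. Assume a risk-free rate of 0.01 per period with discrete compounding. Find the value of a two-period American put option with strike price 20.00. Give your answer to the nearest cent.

3.37

Risk-neutral probability p = (1 + 0.01 − 0.65)/(1.2 − 0.65) = 0.3600/0.5500 = 0.6545
Terminal stock prices: S_uu = 28.8, S_ud = 15.6, S_dd = 8.45
Terminal payoffs (K − S): max(-8.8, 0) = 0, max(4.4, 0) = 4.4, max(11.55, 0) = 11.55
Node u (S = 24): continuation = 1/1.01·[0.6545·0.0000 + 0.3455·4.4000] = 1.5050; exercise value = 0.0000 ≤ continuation, so V_u = 1.5050
Node d (S = 13): continuation = 1/1.01·[0.6545·4.4000 + 0.3455·11.5500] = 6.8020; exercise value = 7.0000 > continuation, so V_d = 7.0000 (exercise)
Node 0 (S = 20): continuation = 1/1.01·[0.6545·1.5050 + 0.3455·7.0000] = 3.3695; exercise value = 0.0000 ≤ continuation, so V_0 = 3.3695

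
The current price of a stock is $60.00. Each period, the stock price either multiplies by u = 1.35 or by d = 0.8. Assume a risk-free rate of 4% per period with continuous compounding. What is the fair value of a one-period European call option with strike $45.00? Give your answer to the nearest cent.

Risk-neutral probability p = (e^0.04 − 0.8)/(1.35 − 0.8) = 0.2408/0.5500 = 0.4378
Terminal stock prices: S_u = 81, S_d = 48
Terminal payoffs (S − K): max(36, 0) = 36, max(3, 0) = 3
Node 0 (S = 60): V_0 = e^(−0.04)·[0.4378·36.0000 + 0.5622·3.0000] = 16.7645

$16.76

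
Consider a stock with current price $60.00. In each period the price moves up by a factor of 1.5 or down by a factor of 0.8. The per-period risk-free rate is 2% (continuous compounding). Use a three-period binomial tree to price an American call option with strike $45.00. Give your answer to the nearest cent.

Risk-neutral probability p = (e^0.02 − 0.8)/(1.5 − 0.8) = 0.2202/0.7000 = 0.3146
Terminal stock prices: S_uuu = 202.5, S_uud = 108, S_udd = 57.6, S_ddd = 30.72
Terminal payoffs (S − K): max(157.5, 0) = 157.5, max(63, 0) = 63, max(12.6, 0) = 12.6, max(-14.28, 0) = 0
Node uu (S = 135): continuation = e^(−0.02)·[0.3146·157.5000 + 0.6854·63.0000] = 90.8911; exercise value = 90.0000 ≤ continuation, so V_uu = 90.8911
Node ud (S = 72): continuation = e^(−0.02)·[0.3146·63.0000 + 0.6854·12.6000] = 27.8911; exercise value = 27.0000 ≤ continuation, so V_ud = 27.8911
Node dd (S = 38.4): continuation = e^(−0.02)·[0.3146·12.6000 + 0.6854·0.0000] = 3.8851; exercise value = 0.0000 ≤ continuation, so V_dd = 3.8851
Node u (S = 90): continuation = e^(−0.02)·[0.3146·90.8911 + 0.6854·27.8911] = 46.7645; exercise value = 45.0000 ≤ continuation, so V_u = 46.7645
Node d (S = 48): continuation = e^(−0.02)·[0.3146·27.8911 + 0.6854·3.8851] = 11.2103; exercise value = 3.0000 ≤ continuation, so V_d = 11.2103
Node 0 (S = 60): continuation = e^(−0.02)·[0.3146·46.7645 + 0.6854·11.2103] = 21.9513; exercise value = 15.0000 ≤ continuation, so V_0 = 21.9513

$21.95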